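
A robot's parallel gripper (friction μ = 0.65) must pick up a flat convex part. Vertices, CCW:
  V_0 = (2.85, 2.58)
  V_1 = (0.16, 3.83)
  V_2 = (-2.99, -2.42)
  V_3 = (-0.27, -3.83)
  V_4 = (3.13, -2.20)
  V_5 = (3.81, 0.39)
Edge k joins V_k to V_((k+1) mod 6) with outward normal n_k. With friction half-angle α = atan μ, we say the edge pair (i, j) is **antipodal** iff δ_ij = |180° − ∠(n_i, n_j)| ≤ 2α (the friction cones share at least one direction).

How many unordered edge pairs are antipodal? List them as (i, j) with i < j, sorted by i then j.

count = 6; pairs: (0,2), (0,3), (1,3), (1,4), (1,5), (2,5)

α = atan 0.65 = 33.02°;  2α = 66.05°
n_0 = (+0.4214, +0.9069)
n_1 = (-0.8930, +0.4501)
n_2 = (-0.4602, -0.8878)
n_3 = (+0.4323, -0.9017)
n_4 = (+0.9672, -0.2539)
n_5 = (+0.9159, +0.4015)
  (0,1): δ = 91.82°  ·
  (0,2): δ = 2.48°  ✓
  (0,3): δ = 50.54°  ✓
  (0,4): δ = 100.21°  ·
  (0,5): δ = 138.59°  ·
  (1,2): δ = 90.65°  ·
  (1,3): δ = 37.64°  ✓
  (1,4): δ = 12.04°  ✓
  (1,5): δ = 50.42°  ✓
  (2,3): δ = 126.98°  ·
  (2,4): δ = 77.31°  ·
  (2,5): δ = 38.93°  ✓
  (3,4): δ = 130.32°  ·
  (3,5): δ = 91.94°  ·
  (4,5): δ = 141.62°  ·
antipodal pairs: 6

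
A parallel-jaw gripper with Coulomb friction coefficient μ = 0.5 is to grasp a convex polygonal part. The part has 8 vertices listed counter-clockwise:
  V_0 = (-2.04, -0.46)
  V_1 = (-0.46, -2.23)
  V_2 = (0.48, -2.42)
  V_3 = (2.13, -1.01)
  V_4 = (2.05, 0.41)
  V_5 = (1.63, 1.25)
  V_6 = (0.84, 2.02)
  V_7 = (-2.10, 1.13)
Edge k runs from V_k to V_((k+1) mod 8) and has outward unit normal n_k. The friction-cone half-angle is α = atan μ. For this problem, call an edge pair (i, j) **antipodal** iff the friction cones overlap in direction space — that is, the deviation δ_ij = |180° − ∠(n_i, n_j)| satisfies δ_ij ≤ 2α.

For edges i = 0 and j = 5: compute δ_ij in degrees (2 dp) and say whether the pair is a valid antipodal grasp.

δ = 3.98°, valid

α = atan 0.5 = 26.57°;  2α = 53.13°
edge 0: e_0 = (+1.58, -1.77);  n_0 = (-0.7460, -0.6659)
edge 5: e_5 = (-0.79, +0.77);  n_5 = (+0.6980, +0.7161)
∠(n_0, n_5) = 176.02°
δ = |180° − 176.02°| = 3.98°
3.98° ≤ 2α = 53.13°  →  valid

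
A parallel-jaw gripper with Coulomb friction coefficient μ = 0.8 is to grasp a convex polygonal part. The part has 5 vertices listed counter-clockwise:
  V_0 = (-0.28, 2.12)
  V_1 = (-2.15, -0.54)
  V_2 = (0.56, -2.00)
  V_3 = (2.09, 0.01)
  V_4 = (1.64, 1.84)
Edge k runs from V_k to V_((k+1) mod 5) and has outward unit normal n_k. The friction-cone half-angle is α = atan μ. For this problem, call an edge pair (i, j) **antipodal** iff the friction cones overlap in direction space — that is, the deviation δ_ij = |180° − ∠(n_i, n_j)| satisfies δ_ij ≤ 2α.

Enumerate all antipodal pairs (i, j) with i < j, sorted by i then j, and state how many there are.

α = atan 0.8 = 38.66°;  2α = 77.32°
n_0 = (-0.8181, +0.5751)
n_1 = (-0.4743, -0.8804)
n_2 = (+0.7957, -0.6057)
n_3 = (+0.9711, +0.2388)
n_4 = (+0.1443, +0.9895)
  (0,1): δ = 83.21°  ·
  (0,2): δ = 2.17°  ✓
  (0,3): δ = 48.92°  ✓
  (0,4): δ = 116.81°  ·
  (1,2): δ = 98.96°  ·
  (1,3): δ = 47.87°  ✓
  (1,4): δ = 20.02°  ✓
  (2,3): δ = 128.91°  ·
  (2,4): δ = 61.02°  ✓
  (3,4): δ = 112.11°  ·
antipodal pairs: 5

count = 5; pairs: (0,2), (0,3), (1,3), (1,4), (2,4)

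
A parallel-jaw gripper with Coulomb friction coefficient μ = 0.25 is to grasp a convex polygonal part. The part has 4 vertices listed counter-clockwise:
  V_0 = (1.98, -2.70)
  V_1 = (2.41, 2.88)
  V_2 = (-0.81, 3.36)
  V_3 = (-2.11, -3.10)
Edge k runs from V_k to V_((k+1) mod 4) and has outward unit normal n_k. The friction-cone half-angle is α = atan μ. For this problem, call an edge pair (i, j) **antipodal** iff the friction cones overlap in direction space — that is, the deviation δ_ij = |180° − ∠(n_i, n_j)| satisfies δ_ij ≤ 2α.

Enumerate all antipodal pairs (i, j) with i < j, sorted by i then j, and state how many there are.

count = 2; pairs: (0,2), (1,3)

α = atan 0.25 = 14.04°;  2α = 28.07°
n_0 = (+0.9970, -0.0768)
n_1 = (+0.1474, +0.9891)
n_2 = (-0.9803, +0.1973)
n_3 = (+0.0973, -0.9953)
  (0,1): δ = 94.07°  ·
  (0,2): δ = 6.97°  ✓
  (0,3): δ = 99.99°  ·
  (1,2): δ = 92.90°  ·
  (1,3): δ = 14.06°  ✓
  (2,3): δ = 73.04°  ·
antipodal pairs: 2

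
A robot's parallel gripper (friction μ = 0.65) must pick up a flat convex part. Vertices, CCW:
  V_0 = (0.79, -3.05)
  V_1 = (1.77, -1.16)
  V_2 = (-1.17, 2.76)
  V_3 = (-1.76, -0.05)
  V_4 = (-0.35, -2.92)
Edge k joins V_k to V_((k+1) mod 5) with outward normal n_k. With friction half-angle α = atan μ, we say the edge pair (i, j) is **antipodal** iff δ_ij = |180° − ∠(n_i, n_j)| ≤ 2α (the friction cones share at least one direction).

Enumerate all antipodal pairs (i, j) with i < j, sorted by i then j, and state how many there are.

count = 5; pairs: (0,2), (0,3), (1,2), (1,3), (1,4)

α = atan 0.65 = 33.02°;  2α = 66.05°
n_0 = (+0.8878, -0.4603)
n_1 = (+0.8000, +0.6000)
n_2 = (-0.9787, +0.2055)
n_3 = (-0.8975, -0.4409)
n_4 = (-0.1133, -0.9936)
  (0,1): δ = 115.72°  ·
  (0,2): δ = 15.55°  ✓
  (0,3): δ = 53.57°  ✓
  (0,4): δ = 110.90°  ·
  (1,2): δ = 48.73°  ✓
  (1,3): δ = 10.71°  ✓
  (1,4): δ = 46.62°  ✓
  (2,3): δ = 141.98°  ·
  (2,4): δ = 84.65°  ·
  (3,4): δ = 122.67°  ·
antipodal pairs: 5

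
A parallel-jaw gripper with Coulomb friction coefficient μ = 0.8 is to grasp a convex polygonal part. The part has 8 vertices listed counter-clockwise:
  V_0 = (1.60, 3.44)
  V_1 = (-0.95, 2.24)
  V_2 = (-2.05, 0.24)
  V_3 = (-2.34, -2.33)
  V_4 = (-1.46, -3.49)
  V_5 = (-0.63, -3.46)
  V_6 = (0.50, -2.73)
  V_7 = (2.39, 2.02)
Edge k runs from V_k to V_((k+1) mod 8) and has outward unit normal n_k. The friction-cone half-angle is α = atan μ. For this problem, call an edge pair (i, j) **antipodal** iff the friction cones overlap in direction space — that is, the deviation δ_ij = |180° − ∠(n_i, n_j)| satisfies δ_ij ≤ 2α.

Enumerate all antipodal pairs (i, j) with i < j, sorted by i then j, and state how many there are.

count = 13; pairs: (0,4), (0,5), (0,6), (1,4), (1,5), (1,6), (1,7), (2,5), (2,6), (2,7), (3,6), (3,7), (4,7)

α = atan 0.8 = 38.66°;  2α = 77.32°
n_0 = (-0.4258, +0.9048)
n_1 = (-0.8762, +0.4819)
n_2 = (-0.9937, +0.1121)
n_3 = (-0.7967, -0.6044)
n_4 = (+0.0361, -0.9993)
n_5 = (+0.5426, -0.8400)
n_6 = (+0.9291, -0.3697)
n_7 = (+0.8739, +0.4862)
  (0,1): δ = 144.01°  ·
  (0,2): δ = 121.64°  ·
  (0,3): δ = 78.02°  ·
  (0,4): δ = 23.13°  ✓
  (0,5): δ = 7.66°  ✓
  (0,6): δ = 43.10°  ✓
  (0,7): δ = 93.89°  ·
  (1,2): δ = 157.63°  ·
  (1,3): δ = 114.00°  ·
  (1,4): δ = 59.12°  ✓
  (1,5): δ = 28.33°  ✓
  (1,6): δ = 7.11°  ✓
  (1,7): δ = 57.90°  ✓
  (2,3): δ = 136.38°  ·
  (2,4): δ = 81.49°  ·
  (2,5): δ = 50.70°  ✓
  (2,6): δ = 15.26°  ✓
  (2,7): δ = 35.53°  ✓
  (3,4): δ = 125.11°  ·
  (3,5): δ = 94.32°  ·
  (3,6): δ = 58.88°  ✓
  (3,7): δ = 8.10°  ✓
  (4,5): δ = 149.21°  ·
  (4,6): δ = 113.77°  ·
  (4,7): δ = 62.98°  ✓
  (5,6): δ = 144.56°  ·
  (5,7): δ = 93.77°  ·
  (6,7): δ = 129.21°  ·
antipodal pairs: 13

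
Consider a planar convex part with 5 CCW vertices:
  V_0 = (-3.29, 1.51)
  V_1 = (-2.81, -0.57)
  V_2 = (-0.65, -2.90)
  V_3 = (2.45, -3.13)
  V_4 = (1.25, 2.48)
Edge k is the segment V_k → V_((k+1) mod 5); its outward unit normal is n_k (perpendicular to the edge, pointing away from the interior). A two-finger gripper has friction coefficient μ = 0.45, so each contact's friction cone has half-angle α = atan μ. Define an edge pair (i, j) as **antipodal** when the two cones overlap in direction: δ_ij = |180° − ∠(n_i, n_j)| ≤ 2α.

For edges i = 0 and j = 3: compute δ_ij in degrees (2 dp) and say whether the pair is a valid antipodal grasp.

α = atan 0.45 = 24.23°;  2α = 48.46°
edge 0: e_0 = (+0.48, -2.08);  n_0 = (-0.9744, -0.2249)
edge 3: e_3 = (-1.20, +5.61);  n_3 = (+0.9779, +0.2092)
∠(n_0, n_3) = 179.08°
δ = |180° − 179.08°| = 0.92°
0.92° ≤ 2α = 48.46°  →  valid

δ = 0.92°, valid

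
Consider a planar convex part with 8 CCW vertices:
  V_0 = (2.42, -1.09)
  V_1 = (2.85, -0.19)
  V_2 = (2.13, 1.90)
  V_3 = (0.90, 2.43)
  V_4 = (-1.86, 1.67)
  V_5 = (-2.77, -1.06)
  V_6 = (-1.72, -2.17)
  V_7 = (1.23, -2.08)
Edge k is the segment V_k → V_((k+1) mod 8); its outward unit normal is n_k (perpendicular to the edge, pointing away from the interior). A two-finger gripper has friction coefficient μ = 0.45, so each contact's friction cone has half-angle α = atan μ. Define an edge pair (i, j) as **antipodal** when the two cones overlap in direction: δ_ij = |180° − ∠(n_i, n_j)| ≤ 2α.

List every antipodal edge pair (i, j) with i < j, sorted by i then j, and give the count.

α = atan 0.45 = 24.23°;  2α = 48.46°
n_0 = (+0.9023, -0.4311)
n_1 = (+0.9455, +0.3257)
n_2 = (+0.3957, +0.9184)
n_3 = (-0.2655, +0.9641)
n_4 = (-0.9487, +0.3162)
n_5 = (-0.7265, -0.6872)
n_6 = (+0.0305, -0.9995)
n_7 = (+0.6395, -0.7688)
  (0,1): δ = 135.45°  ·
  (0,2): δ = 87.77°  ·
  (0,3): δ = 49.07°  ·
  (0,4): δ = 7.10°  ✓
  (0,5): δ = 68.95°  ·
  (0,6): δ = 117.28°  ·
  (0,7): δ = 155.30°  ·
  (1,2): δ = 132.32°  ·
  (1,3): δ = 93.61°  ·
  (1,4): δ = 37.44°  ✓
  (1,5): δ = 24.40°  ✓
  (1,6): δ = 72.74°  ·
  (1,7): δ = 110.75°  ·
  (2,3): δ = 141.29°  ·
  (2,4): δ = 85.12°  ·
  (2,5): δ = 23.28°  ✓
  (2,6): δ = 25.06°  ✓
  (2,7): δ = 63.07°  ·
  (3,4): δ = 123.83°  ·
  (3,5): δ = 61.99°  ·
  (3,6): δ = 13.65°  ✓
  (3,7): δ = 24.36°  ✓
  (4,5): δ = 118.16°  ·
  (4,6): δ = 69.82°  ·
  (4,7): δ = 31.81°  ✓
  (5,6): δ = 131.66°  ·
  (5,7): δ = 93.65°  ·
  (6,7): δ = 141.99°  ·
antipodal pairs: 8

count = 8; pairs: (0,4), (1,4), (1,5), (2,5), (2,6), (3,6), (3,7), (4,7)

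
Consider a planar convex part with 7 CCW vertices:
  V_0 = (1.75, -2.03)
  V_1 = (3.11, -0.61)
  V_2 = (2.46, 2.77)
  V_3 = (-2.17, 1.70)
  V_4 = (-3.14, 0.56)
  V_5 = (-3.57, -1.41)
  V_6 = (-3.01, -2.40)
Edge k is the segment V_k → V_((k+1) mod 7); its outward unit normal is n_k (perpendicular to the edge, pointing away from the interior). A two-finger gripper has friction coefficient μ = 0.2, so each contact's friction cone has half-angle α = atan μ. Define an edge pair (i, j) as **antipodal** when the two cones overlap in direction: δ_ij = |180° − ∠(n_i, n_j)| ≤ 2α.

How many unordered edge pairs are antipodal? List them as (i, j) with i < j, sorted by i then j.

α = atan 0.2 = 11.31°;  2α = 22.62°
n_0 = (+0.7222, -0.6917)
n_1 = (+0.9820, +0.1888)
n_2 = (-0.2252, +0.9743)
n_3 = (-0.7616, +0.6480)
n_4 = (-0.9770, +0.2133)
n_5 = (-0.8704, -0.4923)
n_6 = (+0.0775, -0.9970)
  (0,1): δ = 125.35°  ·
  (0,2): δ = 33.22°  ·
  (0,3): δ = 3.37°  ✓
  (0,4): δ = 31.45°  ·
  (0,5): δ = 73.26°  ·
  (0,6): δ = 138.21°  ·
  (1,2): δ = 87.87°  ·
  (1,3): δ = 51.28°  ·
  (1,4): δ = 23.20°  ·
  (1,5): δ = 18.61°  ✓
  (1,6): δ = 83.56°  ·
  (2,3): δ = 143.41°  ·
  (2,4): δ = 115.33°  ·
  (2,5): δ = 73.52°  ·
  (2,6): δ = 8.57°  ✓
  (3,4): δ = 151.92°  ·
  (3,5): δ = 110.11°  ·
  (3,6): δ = 45.16°  ·
  (4,5): δ = 138.19°  ·
  (4,6): δ = 73.24°  ·
  (5,6): δ = 115.05°  ·
antipodal pairs: 3

count = 3; pairs: (0,3), (1,5), (2,6)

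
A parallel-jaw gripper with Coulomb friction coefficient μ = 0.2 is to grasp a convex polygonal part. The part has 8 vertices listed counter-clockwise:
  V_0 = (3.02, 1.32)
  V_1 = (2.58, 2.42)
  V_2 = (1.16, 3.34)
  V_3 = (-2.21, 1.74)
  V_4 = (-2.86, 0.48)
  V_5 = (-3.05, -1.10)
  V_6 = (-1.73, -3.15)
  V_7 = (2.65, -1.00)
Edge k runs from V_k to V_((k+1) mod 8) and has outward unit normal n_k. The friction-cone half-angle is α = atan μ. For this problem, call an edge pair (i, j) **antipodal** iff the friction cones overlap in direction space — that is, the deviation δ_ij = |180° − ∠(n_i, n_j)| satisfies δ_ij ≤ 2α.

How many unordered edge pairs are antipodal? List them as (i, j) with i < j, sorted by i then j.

count = 4; pairs: (0,5), (2,6), (3,7), (4,7)

α = atan 0.2 = 11.31°;  2α = 22.62°
n_0 = (+0.9285, +0.3714)
n_1 = (+0.5437, +0.8393)
n_2 = (-0.4289, +0.9034)
n_3 = (-0.8887, +0.4585)
n_4 = (-0.9928, +0.1194)
n_5 = (-0.8408, -0.5414)
n_6 = (+0.4406, -0.8977)
n_7 = (+0.9875, -0.1575)
  (0,1): δ = 144.74°  ·
  (0,2): δ = 86.40°  ·
  (0,3): δ = 49.09°  ·
  (0,4): δ = 28.66°  ·
  (0,5): δ = 10.98°  ✓
  (0,6): δ = 94.34°  ·
  (0,7): δ = 149.14°  ·
  (1,2): δ = 121.66°  ·
  (1,3): δ = 84.35°  ·
  (1,4): δ = 63.92°  ·
  (1,5): δ = 24.28°  ·
  (1,6): δ = 59.08°  ·
  (1,7): δ = 113.88°  ·
  (2,3): δ = 142.69°  ·
  (2,4): δ = 122.25°  ·
  (2,5): δ = 82.62°  ·
  (2,6): δ = 0.75°  ✓
  (2,7): δ = 55.54°  ·
  (3,4): δ = 159.57°  ·
  (3,5): δ = 119.93°  ·
  (3,6): δ = 36.57°  ·
  (3,7): δ = 18.23°  ✓
  (4,5): δ = 140.37°  ·
  (4,6): δ = 57.00°  ·
  (4,7): δ = 2.20°  ✓
  (5,6): δ = 96.63°  ·
  (5,7): δ = 41.84°  ·
  (6,7): δ = 125.21°  ·
antipodal pairs: 4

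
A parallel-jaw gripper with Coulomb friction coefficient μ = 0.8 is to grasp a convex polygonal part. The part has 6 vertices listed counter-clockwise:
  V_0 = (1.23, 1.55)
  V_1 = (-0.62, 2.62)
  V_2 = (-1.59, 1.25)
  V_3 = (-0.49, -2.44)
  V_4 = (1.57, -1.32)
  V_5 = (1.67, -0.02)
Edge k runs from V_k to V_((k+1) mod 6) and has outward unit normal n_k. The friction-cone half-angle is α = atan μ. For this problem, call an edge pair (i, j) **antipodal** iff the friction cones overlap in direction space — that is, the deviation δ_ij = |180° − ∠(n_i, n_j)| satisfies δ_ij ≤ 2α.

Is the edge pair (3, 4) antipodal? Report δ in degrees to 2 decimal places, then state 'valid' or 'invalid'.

δ = 122.93°, invalid

α = atan 0.8 = 38.66°;  2α = 77.32°
edge 3: e_3 = (+2.06, +1.12);  n_3 = (+0.4777, -0.8785)
edge 4: e_4 = (+0.10, +1.30);  n_4 = (+0.9971, -0.0767)
∠(n_3, n_4) = 57.07°
δ = |180° − 57.07°| = 122.93°
122.93° > 2α = 77.32°  →  invalid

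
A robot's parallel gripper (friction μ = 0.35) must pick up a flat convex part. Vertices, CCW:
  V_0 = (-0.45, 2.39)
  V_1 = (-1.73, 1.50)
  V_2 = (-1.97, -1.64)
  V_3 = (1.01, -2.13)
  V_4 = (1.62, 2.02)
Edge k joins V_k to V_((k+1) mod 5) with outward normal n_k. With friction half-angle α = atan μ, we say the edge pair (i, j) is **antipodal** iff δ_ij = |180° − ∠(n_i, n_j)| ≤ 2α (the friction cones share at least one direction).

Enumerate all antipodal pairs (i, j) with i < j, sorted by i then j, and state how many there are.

α = atan 0.35 = 19.29°;  2α = 38.58°
n_0 = (-0.5709, +0.8210)
n_1 = (-0.9971, +0.0762)
n_2 = (-0.1623, -0.9867)
n_3 = (+0.9894, -0.1454)
n_4 = (+0.1760, +0.9844)
  (0,1): δ = 129.18°  ·
  (0,2): δ = 44.15°  ·
  (0,3): δ = 46.83°  ·
  (0,4): δ = 135.05°  ·
  (1,2): δ = 94.97°  ·
  (1,3): δ = 3.99°  ✓
  (1,4): δ = 84.24°  ·
  (2,3): δ = 89.02°  ·
  (2,4): δ = 0.80°  ✓
  (3,4): δ = 91.77°  ·
antipodal pairs: 2

count = 2; pairs: (1,3), (2,4)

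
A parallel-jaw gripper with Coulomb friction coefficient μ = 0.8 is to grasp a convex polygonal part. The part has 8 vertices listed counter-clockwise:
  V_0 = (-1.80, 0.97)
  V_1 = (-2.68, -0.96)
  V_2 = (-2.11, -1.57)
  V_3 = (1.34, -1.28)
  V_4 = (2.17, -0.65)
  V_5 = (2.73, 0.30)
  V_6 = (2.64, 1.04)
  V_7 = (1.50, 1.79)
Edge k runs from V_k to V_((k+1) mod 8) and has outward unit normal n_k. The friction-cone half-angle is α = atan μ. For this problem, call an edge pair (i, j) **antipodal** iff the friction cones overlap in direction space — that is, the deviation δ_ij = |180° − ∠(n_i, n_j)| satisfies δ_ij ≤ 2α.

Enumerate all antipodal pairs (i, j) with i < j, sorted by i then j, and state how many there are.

α = atan 0.8 = 38.66°;  2α = 77.32°
n_0 = (-0.9099, +0.4149)
n_1 = (-0.7307, -0.6827)
n_2 = (+0.0838, -0.9965)
n_3 = (+0.6046, -0.7965)
n_4 = (+0.8615, -0.5078)
n_5 = (+0.9927, +0.1207)
n_6 = (+0.5496, +0.8354)
n_7 = (-0.2412, +0.9705)
  (0,1): δ = 112.43°  ·
  (0,2): δ = 60.68°  ✓
  (0,3): δ = 28.29°  ✓
  (0,4): δ = 6.01°  ✓
  (0,5): δ = 31.45°  ✓
  (0,6): δ = 81.17°  ·
  (0,7): δ = 128.47°  ·
  (1,2): δ = 128.25°  ·
  (1,3): δ = 95.86°  ·
  (1,4): δ = 73.58°  ✓
  (1,5): δ = 36.12°  ✓
  (1,6): δ = 13.60°  ✓
  (1,7): δ = 60.90°  ✓
  (2,3): δ = 147.61°  ·
  (2,4): δ = 125.32°  ·
  (2,5): δ = 87.87°  ·
  (2,6): δ = 38.15°  ✓
  (2,7): δ = 9.15°  ✓
  (3,4): δ = 157.72°  ·
  (3,5): δ = 120.27°  ·
  (3,6): δ = 70.54°  ✓
  (3,7): δ = 23.25°  ✓
  (4,5): δ = 142.55°  ·
  (4,6): δ = 92.82°  ·
  (4,7): δ = 45.53°  ✓
  (5,6): δ = 130.28°  ·
  (5,7): δ = 82.98°  ·
  (6,7): δ = 132.70°  ·
antipodal pairs: 13

count = 13; pairs: (0,2), (0,3), (0,4), (0,5), (1,4), (1,5), (1,6), (1,7), (2,6), (2,7), (3,6), (3,7), (4,7)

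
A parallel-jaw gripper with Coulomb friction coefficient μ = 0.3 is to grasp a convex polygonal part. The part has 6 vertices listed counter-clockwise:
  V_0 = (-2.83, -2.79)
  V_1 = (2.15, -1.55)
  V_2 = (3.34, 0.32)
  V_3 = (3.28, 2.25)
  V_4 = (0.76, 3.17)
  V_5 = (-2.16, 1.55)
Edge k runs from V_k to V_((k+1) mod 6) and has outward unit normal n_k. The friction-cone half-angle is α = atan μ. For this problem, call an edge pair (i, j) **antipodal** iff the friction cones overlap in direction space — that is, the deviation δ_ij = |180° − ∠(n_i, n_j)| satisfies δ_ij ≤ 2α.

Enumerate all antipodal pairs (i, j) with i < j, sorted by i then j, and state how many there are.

count = 4; pairs: (0,4), (1,4), (1,5), (2,5)

α = atan 0.3 = 16.70°;  2α = 33.40°
n_0 = (+0.2416, -0.9704)
n_1 = (+0.8437, -0.5369)
n_2 = (+0.9995, +0.0311)
n_3 = (+0.3429, +0.9394)
n_4 = (-0.4851, +0.8744)
n_5 = (-0.9883, +0.1526)
  (0,1): δ = 136.45°  ·
  (0,2): δ = 102.20°  ·
  (0,3): δ = 34.04°  ·
  (0,4): δ = 15.04°  ✓
  (0,5): δ = 67.24°  ·
  (1,2): δ = 145.75°  ·
  (1,3): δ = 77.58°  ·
  (1,4): δ = 28.51°  ✓
  (1,5): δ = 23.70°  ✓
  (2,3): δ = 111.84°  ·
  (2,4): δ = 62.76°  ·
  (2,5): δ = 10.56°  ✓
  (3,4): δ = 130.92°  ·
  (3,5): δ = 78.72°  ·
  (4,5): δ = 127.80°  ·
antipodal pairs: 4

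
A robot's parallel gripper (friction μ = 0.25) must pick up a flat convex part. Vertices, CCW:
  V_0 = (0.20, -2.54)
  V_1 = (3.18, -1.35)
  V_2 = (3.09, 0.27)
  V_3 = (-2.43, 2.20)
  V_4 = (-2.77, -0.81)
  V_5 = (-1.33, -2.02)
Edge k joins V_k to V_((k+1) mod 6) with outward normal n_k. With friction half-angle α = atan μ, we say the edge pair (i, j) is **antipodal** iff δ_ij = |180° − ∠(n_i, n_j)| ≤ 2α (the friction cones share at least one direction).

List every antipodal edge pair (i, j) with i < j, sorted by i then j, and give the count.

count = 3; pairs: (1,3), (2,4), (2,5)

α = atan 0.25 = 14.04°;  2α = 28.07°
n_0 = (+0.3709, -0.9287)
n_1 = (+0.9985, +0.0555)
n_2 = (+0.3300, +0.9440)
n_3 = (-0.9937, +0.1122)
n_4 = (-0.6433, -0.7656)
n_5 = (-0.3218, -0.9468)
  (0,1): δ = 108.59°  ·
  (0,2): δ = 41.04°  ·
  (0,3): δ = 61.79°  ·
  (0,4): δ = 118.19°  ·
  (0,5): δ = 139.46°  ·
  (1,2): δ = 112.45°  ·
  (1,3): δ = 9.62°  ✓
  (1,4): δ = 46.78°  ·
  (1,5): δ = 68.05°  ·
  (2,3): δ = 77.17°  ·
  (2,4): δ = 20.77°  ✓
  (2,5): δ = 0.50°  ✓
  (3,4): δ = 123.59°  ·
  (3,5): δ = 102.33°  ·
  (4,5): δ = 158.73°  ·
antipodal pairs: 3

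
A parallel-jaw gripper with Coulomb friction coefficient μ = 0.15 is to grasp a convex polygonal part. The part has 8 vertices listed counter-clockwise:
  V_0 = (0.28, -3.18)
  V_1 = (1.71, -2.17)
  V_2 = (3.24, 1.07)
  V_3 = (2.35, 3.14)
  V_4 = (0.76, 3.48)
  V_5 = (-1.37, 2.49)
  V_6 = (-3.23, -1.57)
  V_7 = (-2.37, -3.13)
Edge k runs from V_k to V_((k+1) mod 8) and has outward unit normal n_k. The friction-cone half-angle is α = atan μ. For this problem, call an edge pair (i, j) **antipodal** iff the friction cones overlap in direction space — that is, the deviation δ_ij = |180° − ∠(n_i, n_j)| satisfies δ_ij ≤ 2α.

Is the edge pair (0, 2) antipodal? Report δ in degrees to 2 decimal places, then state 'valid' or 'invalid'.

α = atan 0.15 = 8.53°;  2α = 17.06°
edge 0: e_0 = (+1.43, +1.01);  n_0 = (+0.5769, -0.8168)
edge 2: e_2 = (-0.89, +2.07);  n_2 = (+0.9187, +0.3950)
∠(n_0, n_2) = 78.03°
δ = |180° − 78.03°| = 101.97°
101.97° > 2α = 17.06°  →  invalid

δ = 101.97°, invalid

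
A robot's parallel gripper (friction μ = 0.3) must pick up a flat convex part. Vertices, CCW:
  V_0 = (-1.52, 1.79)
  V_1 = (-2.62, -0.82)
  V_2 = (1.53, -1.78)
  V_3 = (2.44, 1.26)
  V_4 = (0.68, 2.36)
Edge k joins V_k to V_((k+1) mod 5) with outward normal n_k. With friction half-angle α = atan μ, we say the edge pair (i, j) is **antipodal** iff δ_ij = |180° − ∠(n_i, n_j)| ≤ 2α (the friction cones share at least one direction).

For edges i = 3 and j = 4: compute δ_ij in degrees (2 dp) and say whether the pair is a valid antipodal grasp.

α = atan 0.3 = 16.70°;  2α = 33.40°
edge 3: e_3 = (-1.76, +1.10);  n_3 = (+0.5300, +0.8480)
edge 4: e_4 = (-2.20, -0.57);  n_4 = (-0.2508, +0.9680)
∠(n_3, n_4) = 46.53°
δ = |180° − 46.53°| = 133.47°
133.47° > 2α = 33.40°  →  invalid

δ = 133.47°, invalid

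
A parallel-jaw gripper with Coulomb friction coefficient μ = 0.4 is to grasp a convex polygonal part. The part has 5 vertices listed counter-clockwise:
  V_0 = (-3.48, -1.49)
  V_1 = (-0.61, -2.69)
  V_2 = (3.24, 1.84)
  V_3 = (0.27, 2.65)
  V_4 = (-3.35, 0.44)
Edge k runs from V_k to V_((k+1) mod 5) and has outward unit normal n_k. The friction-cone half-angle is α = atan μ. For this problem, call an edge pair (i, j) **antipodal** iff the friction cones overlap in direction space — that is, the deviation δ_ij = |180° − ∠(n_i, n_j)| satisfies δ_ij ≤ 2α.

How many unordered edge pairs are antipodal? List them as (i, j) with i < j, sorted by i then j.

count = 3; pairs: (0,2), (1,3), (1,4)

α = atan 0.4 = 21.80°;  2α = 43.60°
n_0 = (-0.3858, -0.9226)
n_1 = (+0.7620, -0.6476)
n_2 = (+0.2631, +0.9648)
n_3 = (-0.5211, +0.8535)
n_4 = (-0.9977, +0.0672)
  (0,1): δ = 107.67°  ·
  (0,2): δ = 7.44°  ✓
  (0,3): δ = 54.09°  ·
  (0,4): δ = 108.84°  ·
  (1,2): δ = 64.89°  ·
  (1,3): δ = 18.24°  ✓
  (1,4): δ = 36.51°  ✓
  (2,3): δ = 133.34°  ·
  (2,4): δ = 78.60°  ·
  (3,4): δ = 125.26°  ·
antipodal pairs: 3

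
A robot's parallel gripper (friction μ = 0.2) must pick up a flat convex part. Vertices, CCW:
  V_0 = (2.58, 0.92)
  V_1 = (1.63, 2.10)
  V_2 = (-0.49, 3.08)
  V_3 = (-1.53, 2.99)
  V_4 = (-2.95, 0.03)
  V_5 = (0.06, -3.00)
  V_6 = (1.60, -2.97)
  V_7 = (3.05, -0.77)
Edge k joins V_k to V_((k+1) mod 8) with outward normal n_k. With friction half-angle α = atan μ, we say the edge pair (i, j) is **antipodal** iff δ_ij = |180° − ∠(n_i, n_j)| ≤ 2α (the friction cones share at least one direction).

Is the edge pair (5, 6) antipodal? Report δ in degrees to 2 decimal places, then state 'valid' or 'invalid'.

δ = 124.50°, invalid

α = atan 0.2 = 11.31°;  2α = 22.62°
edge 5: e_5 = (+1.54, +0.03);  n_5 = (+0.0195, -0.9998)
edge 6: e_6 = (+1.45, +2.20);  n_6 = (+0.8350, -0.5503)
∠(n_5, n_6) = 55.50°
δ = |180° − 55.50°| = 124.50°
124.50° > 2α = 22.62°  →  invalid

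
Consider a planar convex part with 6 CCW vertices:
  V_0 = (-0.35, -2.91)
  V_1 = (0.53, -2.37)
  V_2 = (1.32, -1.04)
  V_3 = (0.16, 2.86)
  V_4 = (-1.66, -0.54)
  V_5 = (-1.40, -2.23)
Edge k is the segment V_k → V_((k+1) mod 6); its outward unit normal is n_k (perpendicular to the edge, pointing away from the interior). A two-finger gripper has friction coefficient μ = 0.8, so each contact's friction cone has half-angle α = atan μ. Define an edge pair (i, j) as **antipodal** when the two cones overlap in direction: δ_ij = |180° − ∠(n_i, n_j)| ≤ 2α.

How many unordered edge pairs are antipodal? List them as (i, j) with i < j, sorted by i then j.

count = 7; pairs: (0,3), (0,4), (1,3), (1,4), (2,3), (2,4), (2,5)

α = atan 0.8 = 38.66°;  2α = 77.32°
n_0 = (+0.5230, -0.8523)
n_1 = (+0.8598, -0.5107)
n_2 = (+0.9585, +0.2851)
n_3 = (-0.8816, +0.4719)
n_4 = (-0.9884, -0.1521)
n_5 = (-0.5436, -0.8394)
  (0,1): δ = 152.24°  ·
  (0,2): δ = 104.97°  ·
  (0,3): δ = 30.31°  ✓
  (0,4): δ = 67.21°  ✓
  (0,5): δ = 115.54°  ·
  (1,2): δ = 132.73°  ·
  (1,3): δ = 2.55°  ✓
  (1,4): δ = 39.46°  ✓
  (1,5): δ = 87.78°  ·
  (2,3): δ = 44.72°  ✓
  (2,4): δ = 7.82°  ✓
  (2,5): δ = 40.51°  ✓
  (3,4): δ = 143.09°  ·
  (3,5): δ = 94.77°  ·
  (4,5): δ = 131.67°  ·
antipodal pairs: 7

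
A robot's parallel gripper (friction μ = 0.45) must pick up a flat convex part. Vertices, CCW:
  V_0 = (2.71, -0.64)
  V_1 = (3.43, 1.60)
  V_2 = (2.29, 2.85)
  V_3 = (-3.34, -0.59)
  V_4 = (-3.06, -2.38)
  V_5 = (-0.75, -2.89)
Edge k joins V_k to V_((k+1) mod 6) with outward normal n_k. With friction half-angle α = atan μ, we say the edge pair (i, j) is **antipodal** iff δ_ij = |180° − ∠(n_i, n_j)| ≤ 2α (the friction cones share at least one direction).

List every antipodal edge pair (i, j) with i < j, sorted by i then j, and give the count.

α = atan 0.45 = 24.23°;  2α = 48.46°
n_0 = (+0.9520, -0.3060)
n_1 = (+0.7389, +0.6738)
n_2 = (-0.5214, +0.8533)
n_3 = (-0.9880, -0.1545)
n_4 = (-0.2156, -0.9765)
n_5 = (+0.5452, -0.8383)
  (0,1): δ = 119.82°  ·
  (0,2): δ = 40.76°  ✓
  (0,3): δ = 26.71°  ✓
  (0,4): δ = 95.37°  ·
  (0,5): δ = 140.85°  ·
  (1,2): δ = 100.94°  ·
  (1,3): δ = 33.47°  ✓
  (1,4): δ = 35.19°  ✓
  (1,5): δ = 80.67°  ·
  (2,3): δ = 112.54°  ·
  (2,4): δ = 43.88°  ✓
  (2,5): δ = 1.61°  ✓
  (3,4): δ = 111.34°  ·
  (3,5): δ = 65.85°  ·
  (4,5): δ = 134.51°  ·
antipodal pairs: 6

count = 6; pairs: (0,2), (0,3), (1,3), (1,4), (2,4), (2,5)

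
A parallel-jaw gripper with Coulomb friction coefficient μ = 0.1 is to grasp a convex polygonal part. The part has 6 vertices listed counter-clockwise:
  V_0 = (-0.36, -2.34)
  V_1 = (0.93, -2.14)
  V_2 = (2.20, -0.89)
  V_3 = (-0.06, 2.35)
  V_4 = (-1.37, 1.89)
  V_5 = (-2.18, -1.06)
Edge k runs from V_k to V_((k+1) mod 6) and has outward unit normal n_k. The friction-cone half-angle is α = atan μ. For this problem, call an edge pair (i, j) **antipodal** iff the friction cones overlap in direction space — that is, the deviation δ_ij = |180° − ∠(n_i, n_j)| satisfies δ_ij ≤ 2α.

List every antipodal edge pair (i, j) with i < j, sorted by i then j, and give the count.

count = 1; pairs: (0,3)

α = atan 0.1 = 5.71°;  2α = 11.42°
n_0 = (+0.1532, -0.9882)
n_1 = (+0.7015, -0.7127)
n_2 = (+0.8202, +0.5721)
n_3 = (-0.3313, +0.9435)
n_4 = (-0.9643, +0.2648)
n_5 = (-0.5753, -0.8180)
  (0,1): δ = 144.27°  ·
  (0,2): δ = 63.92°  ·
  (0,3): δ = 10.54°  ✓
  (0,4): δ = 65.83°  ·
  (0,5): δ = 136.07°  ·
  (1,2): δ = 99.65°  ·
  (1,3): δ = 25.20°  ·
  (1,4): δ = 30.10°  ·
  (1,5): δ = 100.34°  ·
  (2,3): δ = 105.55°  ·
  (2,4): δ = 50.25°  ·
  (2,5): δ = 19.98°  ·
  (3,4): δ = 124.70°  ·
  (3,5): δ = 54.47°  ·
  (4,5): δ = 109.76°  ·
antipodal pairs: 1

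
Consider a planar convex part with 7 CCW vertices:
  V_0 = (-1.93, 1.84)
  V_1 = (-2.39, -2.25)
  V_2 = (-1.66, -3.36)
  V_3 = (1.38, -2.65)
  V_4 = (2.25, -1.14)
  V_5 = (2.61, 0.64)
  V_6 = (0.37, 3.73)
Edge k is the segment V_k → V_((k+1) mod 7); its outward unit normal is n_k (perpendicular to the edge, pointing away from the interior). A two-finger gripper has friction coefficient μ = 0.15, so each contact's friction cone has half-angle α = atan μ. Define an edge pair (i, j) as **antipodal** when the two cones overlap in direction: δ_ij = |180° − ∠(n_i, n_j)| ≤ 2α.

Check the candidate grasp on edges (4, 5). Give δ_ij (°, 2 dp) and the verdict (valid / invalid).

δ = 132.63°, invalid

α = atan 0.15 = 8.53°;  2α = 17.06°
edge 4: e_4 = (+0.36, +1.78);  n_4 = (+0.9802, -0.1982)
edge 5: e_5 = (-2.24, +3.09);  n_5 = (+0.8096, +0.5869)
∠(n_4, n_5) = 47.37°
δ = |180° − 47.37°| = 132.63°
132.63° > 2α = 17.06°  →  invalid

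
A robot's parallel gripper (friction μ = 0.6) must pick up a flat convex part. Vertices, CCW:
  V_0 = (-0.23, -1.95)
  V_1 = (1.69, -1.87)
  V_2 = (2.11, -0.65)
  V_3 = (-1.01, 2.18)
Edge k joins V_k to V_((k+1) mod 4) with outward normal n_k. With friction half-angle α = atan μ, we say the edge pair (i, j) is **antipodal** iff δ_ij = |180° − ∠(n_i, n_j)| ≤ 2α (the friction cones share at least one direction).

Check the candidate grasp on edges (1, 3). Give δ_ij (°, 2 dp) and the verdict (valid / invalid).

δ = 29.69°, valid

α = atan 0.6 = 30.96°;  2α = 61.93°
edge 1: e_1 = (+0.42, +1.22);  n_1 = (+0.9455, -0.3255)
edge 3: e_3 = (+0.78, -4.13);  n_3 = (-0.9826, -0.1856)
∠(n_1, n_3) = 150.31°
δ = |180° − 150.31°| = 29.69°
29.69° ≤ 2α = 61.93°  →  valid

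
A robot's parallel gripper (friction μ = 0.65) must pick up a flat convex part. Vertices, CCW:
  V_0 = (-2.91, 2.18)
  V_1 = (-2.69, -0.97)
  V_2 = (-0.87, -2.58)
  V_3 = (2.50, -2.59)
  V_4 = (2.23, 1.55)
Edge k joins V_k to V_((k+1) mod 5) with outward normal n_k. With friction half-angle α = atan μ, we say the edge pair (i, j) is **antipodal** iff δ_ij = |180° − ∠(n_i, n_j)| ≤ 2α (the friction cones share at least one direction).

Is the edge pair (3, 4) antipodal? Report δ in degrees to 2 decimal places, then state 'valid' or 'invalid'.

δ = 100.72°, invalid

α = atan 0.65 = 33.02°;  2α = 66.05°
edge 3: e_3 = (-0.27, +4.14);  n_3 = (+0.9979, +0.0651)
edge 4: e_4 = (-5.14, +0.63);  n_4 = (+0.1217, +0.9926)
∠(n_3, n_4) = 79.28°
δ = |180° − 79.28°| = 100.72°
100.72° > 2α = 66.05°  →  invalid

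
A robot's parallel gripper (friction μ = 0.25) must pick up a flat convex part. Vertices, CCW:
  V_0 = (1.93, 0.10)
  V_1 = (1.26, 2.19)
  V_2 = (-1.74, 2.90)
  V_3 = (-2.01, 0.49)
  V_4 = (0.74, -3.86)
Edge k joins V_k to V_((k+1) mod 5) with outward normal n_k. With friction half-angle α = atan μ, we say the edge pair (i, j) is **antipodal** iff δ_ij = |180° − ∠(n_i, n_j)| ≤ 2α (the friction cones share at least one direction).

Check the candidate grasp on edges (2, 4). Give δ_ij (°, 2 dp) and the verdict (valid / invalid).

δ = 10.33°, valid

α = atan 0.25 = 14.04°;  2α = 28.07°
edge 2: e_2 = (-0.27, -2.41);  n_2 = (-0.9938, +0.1113)
edge 4: e_4 = (+1.19, +3.96);  n_4 = (+0.9577, -0.2878)
∠(n_2, n_4) = 169.67°
δ = |180° − 169.67°| = 10.33°
10.33° ≤ 2α = 28.07°  →  valid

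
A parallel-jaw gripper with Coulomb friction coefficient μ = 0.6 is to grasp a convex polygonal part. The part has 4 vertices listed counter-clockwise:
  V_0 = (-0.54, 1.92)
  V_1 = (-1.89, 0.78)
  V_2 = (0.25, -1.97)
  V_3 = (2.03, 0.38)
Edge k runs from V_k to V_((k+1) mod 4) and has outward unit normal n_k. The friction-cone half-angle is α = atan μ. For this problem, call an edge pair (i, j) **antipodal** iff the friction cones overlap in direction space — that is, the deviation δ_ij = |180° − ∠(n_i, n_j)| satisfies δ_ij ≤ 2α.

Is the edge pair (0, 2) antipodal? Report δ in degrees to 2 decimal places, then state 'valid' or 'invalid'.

δ = 12.68°, valid

α = atan 0.6 = 30.96°;  2α = 61.93°
edge 0: e_0 = (-1.35, -1.14);  n_0 = (-0.6452, +0.7640)
edge 2: e_2 = (+1.78, +2.35);  n_2 = (+0.7971, -0.6038)
∠(n_0, n_2) = 167.32°
δ = |180° − 167.32°| = 12.68°
12.68° ≤ 2α = 61.93°  →  valid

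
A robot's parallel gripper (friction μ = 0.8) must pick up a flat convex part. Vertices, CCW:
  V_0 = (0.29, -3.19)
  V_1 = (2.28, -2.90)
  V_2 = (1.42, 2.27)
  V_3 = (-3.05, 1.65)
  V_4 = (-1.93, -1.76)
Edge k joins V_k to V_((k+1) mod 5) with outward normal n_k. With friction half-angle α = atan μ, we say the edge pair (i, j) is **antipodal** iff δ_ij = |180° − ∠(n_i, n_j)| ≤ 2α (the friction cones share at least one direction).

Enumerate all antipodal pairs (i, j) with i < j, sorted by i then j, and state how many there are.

count = 4; pairs: (0,2), (1,3), (1,4), (2,4)

α = atan 0.8 = 38.66°;  2α = 77.32°
n_0 = (+0.1442, -0.9895)
n_1 = (+0.9864, +0.1641)
n_2 = (-0.1374, +0.9905)
n_3 = (-0.9501, -0.3120)
n_4 = (-0.5415, -0.8407)
  (0,1): δ = 88.85°  ·
  (0,2): δ = 0.39°  ✓
  (0,3): δ = 99.89°  ·
  (0,4): δ = 138.92°  ·
  (1,2): δ = 91.55°  ·
  (1,3): δ = 8.74°  ✓
  (1,4): δ = 47.77°  ✓
  (2,3): δ = 79.71°  ·
  (2,4): δ = 40.68°  ✓
  (3,4): δ = 140.97°  ·
antipodal pairs: 4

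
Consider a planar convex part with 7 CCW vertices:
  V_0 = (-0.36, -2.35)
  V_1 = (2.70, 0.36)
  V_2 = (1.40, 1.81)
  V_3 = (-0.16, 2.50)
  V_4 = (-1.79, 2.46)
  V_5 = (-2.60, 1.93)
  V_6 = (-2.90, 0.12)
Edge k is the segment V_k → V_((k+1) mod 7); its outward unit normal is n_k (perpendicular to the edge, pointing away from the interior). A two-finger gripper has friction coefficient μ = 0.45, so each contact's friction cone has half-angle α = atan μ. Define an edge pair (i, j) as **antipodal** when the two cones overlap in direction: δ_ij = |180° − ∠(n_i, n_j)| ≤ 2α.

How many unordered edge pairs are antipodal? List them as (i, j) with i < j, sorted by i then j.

count = 6; pairs: (0,3), (0,4), (0,5), (1,6), (2,6), (3,6)

α = atan 0.45 = 24.23°;  2α = 48.46°
n_0 = (+0.6630, -0.7486)
n_1 = (+0.7446, +0.6675)
n_2 = (+0.4045, +0.9145)
n_3 = (-0.0245, +0.9997)
n_4 = (-0.5475, +0.8368)
n_5 = (-0.9865, +0.1635)
n_6 = (-0.6972, -0.7169)
  (0,1): δ = 89.65°  ·
  (0,2): δ = 65.39°  ·
  (0,3): δ = 40.12°  ✓
  (0,4): δ = 8.33°  ✓
  (0,5): δ = 39.06°  ✓
  (0,6): δ = 94.27°  ·
  (1,2): δ = 155.74°  ·
  (1,3): δ = 130.47°  ·
  (1,4): δ = 98.68°  ·
  (1,5): δ = 51.29°  ·
  (1,6): δ = 3.92°  ✓
  (2,3): δ = 154.73°  ·
  (2,4): δ = 122.94°  ·
  (2,5): δ = 75.55°  ·
  (2,6): δ = 20.34°  ✓
  (3,4): δ = 148.21°  ·
  (3,5): δ = 100.82°  ·
  (3,6): δ = 45.61°  ✓
  (4,5): δ = 132.61°  ·
  (4,6): δ = 77.40°  ·
  (5,6): δ = 124.79°  ·
antipodal pairs: 6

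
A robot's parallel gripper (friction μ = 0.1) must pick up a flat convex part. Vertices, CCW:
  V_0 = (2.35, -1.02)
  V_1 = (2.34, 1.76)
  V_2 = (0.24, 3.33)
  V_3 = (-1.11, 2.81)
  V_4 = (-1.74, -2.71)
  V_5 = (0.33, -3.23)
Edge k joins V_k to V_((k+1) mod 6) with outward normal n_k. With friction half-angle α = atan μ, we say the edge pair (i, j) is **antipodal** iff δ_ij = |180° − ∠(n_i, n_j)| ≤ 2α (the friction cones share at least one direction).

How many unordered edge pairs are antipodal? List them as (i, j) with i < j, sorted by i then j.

α = atan 0.1 = 5.71°;  2α = 11.42°
n_0 = (+1.0000, +0.0036)
n_1 = (+0.5988, +0.8009)
n_2 = (-0.3594, +0.9332)
n_3 = (-0.9936, +0.1134)
n_4 = (-0.2436, -0.9699)
n_5 = (+0.7381, -0.6747)
  (0,1): δ = 126.99°  ·
  (0,2): δ = 69.14°  ·
  (0,3): δ = 6.72°  ✓
  (0,4): δ = 75.69°  ·
  (0,5): δ = 137.37°  ·
  (1,2): δ = 122.15°  ·
  (1,3): δ = 59.73°  ·
  (1,4): δ = 22.68°  ·
  (1,5): δ = 84.35°  ·
  (2,3): δ = 117.58°  ·
  (2,4): δ = 35.17°  ·
  (2,5): δ = 26.51°  ·
  (3,4): δ = 97.59°  ·
  (3,5): δ = 35.92°  ·
  (4,5): δ = 118.33°  ·
antipodal pairs: 1

count = 1; pairs: (0,3)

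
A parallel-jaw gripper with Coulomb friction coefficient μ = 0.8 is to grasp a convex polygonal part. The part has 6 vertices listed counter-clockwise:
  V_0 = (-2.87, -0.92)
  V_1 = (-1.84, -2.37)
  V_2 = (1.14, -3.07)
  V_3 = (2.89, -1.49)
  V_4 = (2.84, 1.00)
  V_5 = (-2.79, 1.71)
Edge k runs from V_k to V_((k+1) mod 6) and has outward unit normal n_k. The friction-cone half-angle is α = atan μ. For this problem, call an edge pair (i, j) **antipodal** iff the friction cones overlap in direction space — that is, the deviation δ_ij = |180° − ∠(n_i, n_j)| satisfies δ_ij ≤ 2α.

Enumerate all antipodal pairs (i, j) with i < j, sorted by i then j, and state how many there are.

α = atan 0.8 = 38.66°;  2α = 77.32°
n_0 = (-0.8153, -0.5791)
n_1 = (-0.2287, -0.9735)
n_2 = (+0.6701, -0.7422)
n_3 = (+0.9998, +0.0201)
n_4 = (+0.1251, +0.9921)
n_5 = (-0.9995, +0.0304)
  (0,1): δ = 138.61°  ·
  (0,2): δ = 83.31°  ·
  (0,3): δ = 34.24°  ✓
  (0,4): δ = 47.42°  ✓
  (0,5): δ = 142.87°  ·
  (1,2): δ = 124.70°  ·
  (1,3): δ = 75.63°  ✓
  (1,4): δ = 6.03°  ✓
  (1,5): δ = 101.48°  ·
  (2,3): δ = 130.93°  ·
  (2,4): δ = 49.27°  ✓
  (2,5): δ = 46.18°  ✓
  (3,4): δ = 98.34°  ·
  (3,5): δ = 2.89°  ✓
  (4,5): δ = 84.55°  ·
antipodal pairs: 7

count = 7; pairs: (0,3), (0,4), (1,3), (1,4), (2,4), (2,5), (3,5)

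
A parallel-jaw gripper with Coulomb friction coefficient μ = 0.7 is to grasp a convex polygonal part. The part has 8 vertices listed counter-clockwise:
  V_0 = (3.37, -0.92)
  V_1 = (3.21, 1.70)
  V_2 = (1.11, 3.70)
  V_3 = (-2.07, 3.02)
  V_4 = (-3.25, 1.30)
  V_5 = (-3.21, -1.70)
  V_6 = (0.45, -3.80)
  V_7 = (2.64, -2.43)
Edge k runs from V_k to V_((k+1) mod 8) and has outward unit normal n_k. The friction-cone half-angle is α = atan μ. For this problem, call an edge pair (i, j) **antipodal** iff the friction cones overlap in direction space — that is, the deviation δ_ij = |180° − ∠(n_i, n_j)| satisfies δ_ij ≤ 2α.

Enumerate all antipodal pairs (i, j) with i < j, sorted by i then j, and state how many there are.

count = 12; pairs: (0,3), (0,4), (0,5), (1,4), (1,5), (2,5), (2,6), (2,7), (3,6), (3,7), (4,6), (4,7)

α = atan 0.7 = 34.99°;  2α = 69.98°
n_0 = (+0.9981, +0.0610)
n_1 = (+0.6897, +0.7241)
n_2 = (-0.2091, +0.9779)
n_3 = (-0.8246, +0.5657)
n_4 = (-0.9999, -0.0133)
n_5 = (-0.4977, -0.8674)
n_6 = (+0.5303, -0.8478)
n_7 = (+0.9003, -0.4352)
  (0,1): δ = 137.10°  ·
  (0,2): δ = 81.42°  ·
  (0,3): δ = 37.95°  ✓
  (0,4): δ = 2.73°  ✓
  (0,5): δ = 56.66°  ✓
  (0,6): δ = 118.53°  ·
  (0,7): δ = 150.70°  ·
  (1,2): δ = 124.33°  ·
  (1,3): δ = 80.85°  ·
  (1,4): δ = 45.63°  ✓
  (1,5): δ = 13.76°  ✓
  (1,6): δ = 75.63°  ·
  (1,7): δ = 107.80°  ·
  (2,3): δ = 136.52°  ·
  (2,4): δ = 101.31°  ·
  (2,5): δ = 41.92°  ✓
  (2,6): δ = 19.96°  ✓
  (2,7): δ = 52.13°  ✓
  (3,4): δ = 144.78°  ·
  (3,5): δ = 85.39°  ·
  (3,6): δ = 23.52°  ✓
  (3,7): δ = 8.65°  ✓
  (4,5): δ = 120.61°  ·
  (4,6): δ = 58.74°  ✓
  (4,7): δ = 26.57°  ✓
  (5,6): δ = 118.13°  ·
  (5,7): δ = 85.96°  ·
  (6,7): δ = 147.83°  ·
antipodal pairs: 12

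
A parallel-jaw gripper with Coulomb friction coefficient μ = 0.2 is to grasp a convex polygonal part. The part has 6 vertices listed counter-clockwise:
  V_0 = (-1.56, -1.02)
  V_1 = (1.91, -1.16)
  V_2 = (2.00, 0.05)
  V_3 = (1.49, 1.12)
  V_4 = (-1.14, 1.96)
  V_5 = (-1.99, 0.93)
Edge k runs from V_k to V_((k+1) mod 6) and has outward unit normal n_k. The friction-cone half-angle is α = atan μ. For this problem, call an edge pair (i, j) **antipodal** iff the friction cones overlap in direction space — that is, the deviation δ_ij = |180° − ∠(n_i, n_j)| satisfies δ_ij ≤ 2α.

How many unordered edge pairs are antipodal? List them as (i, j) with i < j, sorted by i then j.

count = 3; pairs: (0,3), (1,5), (2,5)

α = atan 0.2 = 11.31°;  2α = 22.62°
n_0 = (-0.0403, -0.9992)
n_1 = (+0.9972, -0.0742)
n_2 = (+0.9027, +0.4303)
n_3 = (+0.3042, +0.9526)
n_4 = (-0.7713, +0.6365)
n_5 = (-0.9765, -0.2153)
  (0,1): δ = 91.94°  ·
  (0,2): δ = 62.21°  ·
  (0,3): δ = 15.40°  ✓
  (0,4): δ = 52.78°  ·
  (0,5): δ = 104.75°  ·
  (1,2): δ = 150.26°  ·
  (1,3): δ = 103.46°  ·
  (1,4): δ = 35.28°  ·
  (1,5): δ = 16.69°  ✓
  (2,3): δ = 133.20°  ·
  (2,4): δ = 65.02°  ·
  (2,5): δ = 13.05°  ✓
  (3,4): δ = 111.82°  ·
  (3,5): δ = 59.85°  ·
  (4,5): δ = 128.03°  ·
antipodal pairs: 3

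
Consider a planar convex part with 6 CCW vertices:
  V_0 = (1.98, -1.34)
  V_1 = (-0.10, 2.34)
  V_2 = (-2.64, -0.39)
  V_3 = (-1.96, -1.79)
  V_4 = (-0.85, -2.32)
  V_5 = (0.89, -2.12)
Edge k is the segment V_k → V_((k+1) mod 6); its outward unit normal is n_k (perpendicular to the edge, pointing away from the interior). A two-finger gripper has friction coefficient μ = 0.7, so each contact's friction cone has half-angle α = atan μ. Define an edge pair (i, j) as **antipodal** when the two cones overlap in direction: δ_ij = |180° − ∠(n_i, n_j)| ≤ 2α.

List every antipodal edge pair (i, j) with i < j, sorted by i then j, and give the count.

α = atan 0.7 = 34.99°;  2α = 69.98°
n_0 = (+0.8706, +0.4921)
n_1 = (-0.7321, +0.6812)
n_2 = (-0.8995, -0.4369)
n_3 = (-0.4309, -0.9024)
n_4 = (+0.1142, -0.9935)
n_5 = (+0.5819, -0.8132)
  (0,1): δ = 72.41°  ·
  (0,2): δ = 3.57°  ✓
  (0,3): δ = 35.00°  ✓
  (0,4): δ = 67.08°  ✓
  (0,5): δ = 96.11°  ·
  (1,2): δ = 111.16°  ·
  (1,3): δ = 72.59°  ·
  (1,4): δ = 40.51°  ✓
  (1,5): δ = 11.48°  ✓
  (2,3): δ = 141.43°  ·
  (2,4): δ = 109.35°  ·
  (2,5): δ = 80.32°  ·
  (3,4): δ = 147.92°  ·
  (3,5): δ = 118.89°  ·
  (4,5): δ = 150.97°  ·
antipodal pairs: 5

count = 5; pairs: (0,2), (0,3), (0,4), (1,4), (1,5)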